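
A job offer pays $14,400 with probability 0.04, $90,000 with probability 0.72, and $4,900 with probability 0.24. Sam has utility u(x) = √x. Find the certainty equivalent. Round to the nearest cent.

$56,453.76

E[u] = 0.04·√14400 + 0.72·√90000 + 0.24·√4900 = 0.04·120 + 0.72·300 + 0.24·70 = 237.6
CE = (237.6)² = 56453.76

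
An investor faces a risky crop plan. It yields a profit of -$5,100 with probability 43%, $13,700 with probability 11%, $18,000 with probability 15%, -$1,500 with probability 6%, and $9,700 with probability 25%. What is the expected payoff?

EV = 0.43 × (-5100) + 0.11 × 13700 + 0.15 × 18000 + 0.06 × (-1500) + 0.25 × 9700 = -2193 + 1507 + 2700 − 90 + 2425 = 4349

$4,349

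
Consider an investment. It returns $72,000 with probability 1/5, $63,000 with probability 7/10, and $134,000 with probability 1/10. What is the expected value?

$71,900

EV = 1/5 × 72000 + 7/10 × 63000 + 1/10 × 134000 = 14400 + 44100 + 13400 = 71900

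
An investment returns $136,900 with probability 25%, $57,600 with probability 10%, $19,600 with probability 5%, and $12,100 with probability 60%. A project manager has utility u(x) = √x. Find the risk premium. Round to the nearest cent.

$12,314.75

E[u] = 0.25·√136900 + 0.1·√57600 + 0.05·√19600 + 0.6·√12100 = 0.25·370 + 0.1·240 + 0.05·140 + 0.6·110 = 189.5
CE = (189.5)² = 35910.25
Risk premium = EV − CE = 48225 − 35910.25 = 12314.75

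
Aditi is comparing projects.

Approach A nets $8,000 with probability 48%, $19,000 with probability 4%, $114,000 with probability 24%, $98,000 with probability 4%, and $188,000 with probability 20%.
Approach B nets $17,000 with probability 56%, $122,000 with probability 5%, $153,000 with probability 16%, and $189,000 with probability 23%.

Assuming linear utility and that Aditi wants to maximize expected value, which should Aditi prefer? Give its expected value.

Approach A = 0.48 × 8000 + 0.04 × 19000 + 0.24 × 114000 + 0.04 × 98000 + 0.2 × 188000 = 3840 + 760 + 27360 + 3920 + 37600 = 73480
Approach B = 0.56 × 17000 + 0.05 × 122000 + 0.16 × 153000 + 0.23 × 189000 = 9520 + 6100 + 24480 + 43470 = 83570

Approach B ($83,570)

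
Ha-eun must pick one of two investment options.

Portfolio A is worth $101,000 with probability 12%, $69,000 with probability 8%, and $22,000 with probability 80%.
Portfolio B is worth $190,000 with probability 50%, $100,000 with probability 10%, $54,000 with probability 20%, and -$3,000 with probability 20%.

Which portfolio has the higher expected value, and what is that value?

Portfolio A = 0.12 × 101000 + 0.08 × 69000 + 0.8 × 22000 = 12120 + 5520 + 17600 = 35240
Portfolio B = 0.5 × 190000 + 0.1 × 100000 + 0.2 × 54000 + 0.2 × (-3000) = 95000 + 10000 + 10800 − 600 = 115200

Portfolio B ($115,200)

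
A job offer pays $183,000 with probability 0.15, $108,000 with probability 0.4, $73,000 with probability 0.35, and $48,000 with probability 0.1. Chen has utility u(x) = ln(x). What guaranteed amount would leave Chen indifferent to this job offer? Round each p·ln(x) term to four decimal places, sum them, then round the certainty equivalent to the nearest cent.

$93,985.90

E[u] = 0.15·ln(183000) + 0.4·ln(108000) + 0.35·ln(73000) + 0.1·ln(48000) = 1.8176 + 4.6360 + 3.9194 + 1.0779 = 11.4509
CE = e^11.4509 ≈ 93985.90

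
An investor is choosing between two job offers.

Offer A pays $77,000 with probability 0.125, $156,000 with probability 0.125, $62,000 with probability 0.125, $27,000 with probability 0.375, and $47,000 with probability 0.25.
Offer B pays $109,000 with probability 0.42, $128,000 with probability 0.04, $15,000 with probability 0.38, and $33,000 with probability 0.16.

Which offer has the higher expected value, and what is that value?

Offer B ($61,880)

Offer A = 0.125 × 77000 + 0.125 × 156000 + 0.125 × 62000 + 0.375 × 27000 + 0.25 × 47000 = 9625 + 19500 + 7750 + 10125 + 11750 = 58750
Offer B = 0.42 × 109000 + 0.04 × 128000 + 0.38 × 15000 + 0.16 × 33000 = 45780 + 5120 + 5700 + 5280 = 61880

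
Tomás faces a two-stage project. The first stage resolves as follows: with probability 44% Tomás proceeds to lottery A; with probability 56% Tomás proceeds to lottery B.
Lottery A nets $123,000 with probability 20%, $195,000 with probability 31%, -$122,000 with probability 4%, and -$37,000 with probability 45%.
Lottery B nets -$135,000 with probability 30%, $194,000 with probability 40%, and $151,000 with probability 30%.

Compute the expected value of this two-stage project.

EV(A) = 0.2 × 123000 + 0.31 × 195000 + 0.04 × (-122000) + 0.45 × (-37000) = 24600 + 60450 − 4880 − 16650 = 63520
EV(B) = 0.3 × (-135000) + 0.4 × 194000 + 0.3 × 151000 = -40500 + 77600 + 45300 = 82400
Overall = 0.44 × 63520 + 0.56 × 82400 = 27948.8 + 46144 = 74092.8

$74,092.80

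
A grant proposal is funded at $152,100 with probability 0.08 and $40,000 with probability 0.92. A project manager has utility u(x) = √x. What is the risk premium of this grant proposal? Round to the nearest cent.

E[u] = 0.08·√152100 + 0.92·√40000 = 0.08·390 + 0.92·200 = 215.2
CE = (215.2)² = 46311.04
Risk premium = EV − CE = 48968 − 46311.04 = 2656.96

$2,656.96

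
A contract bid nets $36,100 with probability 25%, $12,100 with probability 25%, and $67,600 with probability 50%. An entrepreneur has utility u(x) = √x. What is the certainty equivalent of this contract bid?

$42,025

E[u] = 0.25·√36100 + 0.25·√12100 + 0.5·√67600 = 0.25·190 + 0.25·110 + 0.5·260 = 205
CE = (205)² = 42025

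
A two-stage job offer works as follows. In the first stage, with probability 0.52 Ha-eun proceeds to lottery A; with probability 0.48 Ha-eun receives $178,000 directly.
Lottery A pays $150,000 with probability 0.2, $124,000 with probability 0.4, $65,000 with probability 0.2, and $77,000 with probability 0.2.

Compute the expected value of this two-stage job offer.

$141,600

EV(A) = 0.2 × 150000 + 0.4 × 124000 + 0.2 × 65000 + 0.2 × 77000 = 30000 + 49600 + 13000 + 15400 = 108000
Branch B: 178000 (certain)
Overall = 0.52 × 108000 + 0.48 × 178000 = 56160 + 85440 = 141600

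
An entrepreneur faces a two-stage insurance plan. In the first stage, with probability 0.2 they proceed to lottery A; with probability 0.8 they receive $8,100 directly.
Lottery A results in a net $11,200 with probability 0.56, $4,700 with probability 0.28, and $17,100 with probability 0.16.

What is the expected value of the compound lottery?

EV(A) = 0.56 × 11200 + 0.28 × 4700 + 0.16 × 17100 = 6272 + 1316 + 2736 = 10324
Branch B: 8100 (certain)
Overall = 0.2 × 10324 + 0.8 × 8100 = 2064.8 + 6480 = 8544.8

$8,544.80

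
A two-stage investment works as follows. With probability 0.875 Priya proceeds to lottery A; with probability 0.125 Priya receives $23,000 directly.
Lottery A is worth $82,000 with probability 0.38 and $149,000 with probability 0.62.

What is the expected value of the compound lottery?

EV(A) = 0.38 × 82000 + 0.62 × 149000 = 31160 + 92380 = 123540
Branch B: 23000 (certain)
Overall = 0.875 × 123540 + 0.125 × 23000 = 108097.5 + 2875 = 110972.5

$110,972.50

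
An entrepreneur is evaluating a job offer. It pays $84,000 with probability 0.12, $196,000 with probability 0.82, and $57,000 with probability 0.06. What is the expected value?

EV = 0.12 × 84000 + 0.82 × 196000 + 0.06 × 57000 = 10080 + 160720 + 3420 = 174220

$174,220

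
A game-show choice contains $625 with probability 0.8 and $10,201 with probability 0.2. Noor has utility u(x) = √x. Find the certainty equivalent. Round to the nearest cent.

E[u] = 0.8·√625 + 0.2·√10201 = 0.8·25 + 0.2·101 = 40.2
CE = (40.2)² = 1616.04

$1,616.04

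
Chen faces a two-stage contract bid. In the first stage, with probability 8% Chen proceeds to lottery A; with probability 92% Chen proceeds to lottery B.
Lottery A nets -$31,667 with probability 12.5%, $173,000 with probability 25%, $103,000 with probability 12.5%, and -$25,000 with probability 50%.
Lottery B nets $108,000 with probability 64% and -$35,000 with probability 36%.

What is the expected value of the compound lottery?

$55,171.73

EV(A) = 0.125 × (-31667) + 0.25 × 173000 + 0.125 × 103000 + 0.5 × (-25000) = -3958.375 + 43250 + 12875 − 12500 = 39666.625
EV(B) = 0.64 × 108000 + 0.36 × (-35000) = 69120 − 12600 = 56520
Overall = 0.08 × 39666.625 + 0.92 × 56520 = 3173.33 + 51998.4 = 55171.73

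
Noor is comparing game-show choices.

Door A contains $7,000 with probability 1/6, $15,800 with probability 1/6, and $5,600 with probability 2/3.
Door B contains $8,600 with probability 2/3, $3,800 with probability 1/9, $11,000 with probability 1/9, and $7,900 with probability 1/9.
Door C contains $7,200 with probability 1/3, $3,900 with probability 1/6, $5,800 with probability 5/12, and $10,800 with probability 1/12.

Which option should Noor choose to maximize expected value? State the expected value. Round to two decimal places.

Door B ($8,255.56)

Door A = 1/6 × 7000 + 1/6 × 15800 + 2/3 × 5600 = 1166.6667 + 2633.3333 + 3733.3333 = 7533.3333
Door B = 2/3 × 8600 + 1/9 × 3800 + 1/9 × 11000 + 1/9 × 7900 = 5733.3333 + 422.2222 + 1222.2222 + 877.7778 = 8255.5556
Door C = 1/3 × 7200 + 1/6 × 3900 + 5/12 × 5800 + 1/12 × 10800 = 2400 + 650 + 2416.6667 + 900 = 6366.6667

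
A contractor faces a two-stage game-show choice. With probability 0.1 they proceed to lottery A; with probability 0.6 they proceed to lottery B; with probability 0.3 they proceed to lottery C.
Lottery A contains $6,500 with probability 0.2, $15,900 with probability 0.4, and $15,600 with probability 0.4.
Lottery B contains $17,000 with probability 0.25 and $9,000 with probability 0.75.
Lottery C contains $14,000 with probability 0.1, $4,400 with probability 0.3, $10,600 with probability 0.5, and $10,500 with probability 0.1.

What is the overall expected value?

EV(A) = 0.2 × 6500 + 0.4 × 15900 + 0.4 × 15600 = 1300 + 6360 + 6240 = 13900
EV(B) = 0.25 × 17000 + 0.75 × 9000 = 4250 + 6750 = 11000
EV(C) = 0.1 × 14000 + 0.3 × 4400 + 0.5 × 10600 + 0.1 × 10500 = 1400 + 1320 + 5300 + 1050 = 9070
Overall = 0.1 × 13900 + 0.6 × 11000 + 0.3 × 9070 = 1390 + 6600 + 2721 = 10711

$10,711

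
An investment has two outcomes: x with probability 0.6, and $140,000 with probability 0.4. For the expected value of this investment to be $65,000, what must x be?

x = $15,000

0.6·x + 0.4·140000 = 65000
0.6·x = 65000 − 56000 = 9000
x = 9000 / 0.6 = 15000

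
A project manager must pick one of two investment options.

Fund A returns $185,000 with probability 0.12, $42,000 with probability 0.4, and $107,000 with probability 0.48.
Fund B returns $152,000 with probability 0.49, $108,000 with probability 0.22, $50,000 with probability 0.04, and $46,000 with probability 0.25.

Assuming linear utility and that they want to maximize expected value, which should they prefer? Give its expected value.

Fund B ($111,740)

Fund A = 0.12 × 185000 + 0.4 × 42000 + 0.48 × 107000 = 22200 + 16800 + 51360 = 90360
Fund B = 0.49 × 152000 + 0.22 × 108000 + 0.04 × 50000 + 0.25 × 46000 = 74480 + 23760 + 2000 + 11500 = 111740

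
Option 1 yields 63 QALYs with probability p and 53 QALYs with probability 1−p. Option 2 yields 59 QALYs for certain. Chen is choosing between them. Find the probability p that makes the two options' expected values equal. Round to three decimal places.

p = 0.600

p·63 + (1−p)·53 = 59
10p + 53 = 59
p = (59 − 53) / 10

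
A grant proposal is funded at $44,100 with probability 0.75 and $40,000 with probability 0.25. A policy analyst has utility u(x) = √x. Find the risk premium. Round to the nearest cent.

E[u] = 0.75·√44100 + 0.25·√40000 = 0.75·210 + 0.25·200 = 207.5
CE = (207.5)² = 43056.25
Risk premium = EV − CE = 43075 − 43056.25 = 18.75

$18.75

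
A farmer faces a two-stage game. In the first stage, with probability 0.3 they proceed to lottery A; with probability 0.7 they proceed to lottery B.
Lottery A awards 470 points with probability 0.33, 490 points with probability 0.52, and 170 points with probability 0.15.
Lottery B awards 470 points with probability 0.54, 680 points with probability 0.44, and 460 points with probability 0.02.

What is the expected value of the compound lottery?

524.16 points

EV(A) = 0.33 × 470 + 0.52 × 490 + 0.15 × 170 = 155.1 + 254.8 + 25.5 = 435.4
EV(B) = 0.54 × 470 + 0.44 × 680 + 0.02 × 460 = 253.8 + 299.2 + 9.2 = 562.2
Overall = 0.3 × 435.4 + 0.7 × 562.2 = 130.62 + 393.54 = 524.16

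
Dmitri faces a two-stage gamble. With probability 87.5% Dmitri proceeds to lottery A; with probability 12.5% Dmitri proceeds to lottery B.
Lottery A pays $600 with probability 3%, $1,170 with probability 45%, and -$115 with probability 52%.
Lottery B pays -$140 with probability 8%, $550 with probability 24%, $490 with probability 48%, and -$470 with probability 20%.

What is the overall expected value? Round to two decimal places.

EV(A) = 0.03 × 600 + 0.45 × 1170 + 0.52 × (-115) = 18 + 526.5 − 59.8 = 484.7
EV(B) = 0.08 × (-140) + 0.24 × 550 + 0.48 × 490 + 0.2 × (-470) = -11.2 + 132 + 235.2 − 94 = 262
Overall = 0.875 × 484.7 + 0.125 × 262 = 424.1125 + 32.75 = 456.8625

$456.86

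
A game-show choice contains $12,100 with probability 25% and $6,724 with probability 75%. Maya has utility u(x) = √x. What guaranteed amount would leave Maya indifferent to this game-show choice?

$7,921

E[u] = 0.25·√12100 + 0.75·√6724 = 0.25·110 + 0.75·82 = 89
CE = (89)² = 7921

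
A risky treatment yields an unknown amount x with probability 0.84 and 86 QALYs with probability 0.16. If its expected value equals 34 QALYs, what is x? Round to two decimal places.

0.84·x + 0.16·86 = 34
0.84·x = 34 − 13.76 = 20.24
x = 20.24 / 0.84 = 24.0952

x = 24.10 QALYs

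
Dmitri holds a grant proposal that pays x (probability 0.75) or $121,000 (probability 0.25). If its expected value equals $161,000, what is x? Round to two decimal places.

x = $174,333.33

0.75·x + 0.25·121000 = 161000
0.75·x = 161000 − 30250 = 130750
x = 130750 / 0.75 = 174333.3333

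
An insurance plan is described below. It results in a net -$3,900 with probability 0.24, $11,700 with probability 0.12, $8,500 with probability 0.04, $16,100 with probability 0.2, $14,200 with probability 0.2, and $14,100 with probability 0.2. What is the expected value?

$9,688

EV = 0.24 × (-3900) + 0.12 × 11700 + 0.04 × 8500 + 0.2 × 16100 + 0.2 × 14200 + 0.2 × 14100 = -936 + 1404 + 340 + 3220 + 2840 + 2820 = 9688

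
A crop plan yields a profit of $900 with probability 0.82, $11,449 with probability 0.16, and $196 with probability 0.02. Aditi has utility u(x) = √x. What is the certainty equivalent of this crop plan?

$1,764

E[u] = 0.82·√900 + 0.16·√11449 + 0.02·√196 = 0.82·30 + 0.16·107 + 0.02·14 = 42
CE = (42)² = 1764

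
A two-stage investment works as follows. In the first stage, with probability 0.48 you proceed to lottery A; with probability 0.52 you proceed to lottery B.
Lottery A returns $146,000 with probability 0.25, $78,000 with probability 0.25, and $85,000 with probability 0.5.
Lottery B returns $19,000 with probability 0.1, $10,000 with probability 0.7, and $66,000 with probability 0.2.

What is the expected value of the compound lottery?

$58,772

EV(A) = 0.25 × 146000 + 0.25 × 78000 + 0.5 × 85000 = 36500 + 19500 + 42500 = 98500
EV(B) = 0.1 × 19000 + 0.7 × 10000 + 0.2 × 66000 = 1900 + 7000 + 13200 = 22100
Overall = 0.48 × 98500 + 0.52 × 22100 = 47280 + 11492 = 58772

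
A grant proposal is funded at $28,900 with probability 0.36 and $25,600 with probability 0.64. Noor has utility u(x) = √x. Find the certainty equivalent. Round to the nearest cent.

E[u] = 0.36·√28900 + 0.64·√25600 = 0.36·170 + 0.64·160 = 163.6
CE = (163.6)² = 26764.96

$26,764.96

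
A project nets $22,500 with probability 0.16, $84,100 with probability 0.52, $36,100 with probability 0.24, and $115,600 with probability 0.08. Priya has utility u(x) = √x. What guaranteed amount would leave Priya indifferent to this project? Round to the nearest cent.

E[u] = 0.16·√22500 + 0.52·√84100 + 0.24·√36100 + 0.08·√115600 = 0.16·150 + 0.52·290 + 0.24·190 + 0.08·340 = 247.6
CE = (247.6)² = 61305.76

$61,305.76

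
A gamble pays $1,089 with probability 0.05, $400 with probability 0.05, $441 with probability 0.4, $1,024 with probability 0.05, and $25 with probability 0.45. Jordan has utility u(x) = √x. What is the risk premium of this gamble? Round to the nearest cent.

$91.29

E[u] = 0.05·√1089 + 0.05·√400 + 0.4·√441 + 0.05·√1024 + 0.45·√25 = 0.05·33 + 0.05·20 + 0.4·21 + 0.05·32 + 0.45·5 = 14.9
CE = (14.9)² = 222.01
Risk premium = EV − CE = 313.3 − 222.01 = 91.29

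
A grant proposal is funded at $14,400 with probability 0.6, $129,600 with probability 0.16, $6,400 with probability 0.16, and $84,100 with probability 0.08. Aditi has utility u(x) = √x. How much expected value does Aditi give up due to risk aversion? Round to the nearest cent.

$9,704.64

E[u] = 0.6·√14400 + 0.16·√129600 + 0.16·√6400 + 0.08·√84100 = 0.6·120 + 0.16·360 + 0.16·80 + 0.08·290 = 165.6
CE = (165.6)² = 27423.36
Risk premium = EV − CE = 37128 − 27423.36 = 9704.64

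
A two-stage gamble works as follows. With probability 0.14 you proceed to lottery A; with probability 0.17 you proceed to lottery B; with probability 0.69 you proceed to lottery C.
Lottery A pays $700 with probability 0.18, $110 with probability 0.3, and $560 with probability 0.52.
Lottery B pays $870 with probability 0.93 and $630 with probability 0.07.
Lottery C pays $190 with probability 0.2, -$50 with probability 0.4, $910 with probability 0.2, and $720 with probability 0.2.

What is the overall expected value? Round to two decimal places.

EV(A) = 0.18 × 700 + 0.3 × 110 + 0.52 × 560 = 126 + 33 + 291.2 = 450.2
EV(B) = 0.93 × 870 + 0.07 × 630 = 809.1 + 44.1 = 853.2
EV(C) = 0.2 × 190 + 0.4 × (-50) + 0.2 × 910 + 0.2 × 720 = 38 − 20 + 182 + 144 = 344
Overall = 0.14 × 450.2 + 0.17 × 853.2 + 0.69 × 344 = 63.028 + 145.044 + 237.36 = 445.432

$445.43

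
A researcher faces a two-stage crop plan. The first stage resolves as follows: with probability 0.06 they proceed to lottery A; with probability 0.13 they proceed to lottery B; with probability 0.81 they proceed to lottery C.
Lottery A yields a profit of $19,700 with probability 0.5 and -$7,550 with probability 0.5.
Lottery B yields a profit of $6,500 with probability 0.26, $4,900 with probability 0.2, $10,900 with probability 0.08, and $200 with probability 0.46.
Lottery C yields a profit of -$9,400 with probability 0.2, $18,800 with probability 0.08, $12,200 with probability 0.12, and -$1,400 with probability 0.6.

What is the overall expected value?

EV(A) = 0.5 × 19700 + 0.5 × (-7550) = 9850 − 3775 = 6075
EV(B) = 0.26 × 6500 + 0.2 × 4900 + 0.08 × 10900 + 0.46 × 200 = 1690 + 980 + 872 + 92 = 3634
EV(C) = 0.2 × (-9400) + 0.08 × 18800 + 0.12 × 12200 + 0.6 × (-1400) = -1880 + 1504 + 1464 − 840 = 248
Overall = 0.06 × 6075 + 0.13 × 3634 + 0.81 × 248 = 364.5 + 472.42 + 200.88 = 1037.8

$1,037.80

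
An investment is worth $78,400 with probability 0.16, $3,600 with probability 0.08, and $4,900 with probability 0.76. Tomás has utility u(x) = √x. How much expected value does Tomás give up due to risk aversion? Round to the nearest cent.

$5,988.16

E[u] = 0.16·√78400 + 0.08·√3600 + 0.76·√4900 = 0.16·280 + 0.08·60 + 0.76·70 = 102.8
CE = (102.8)² = 10567.84
Risk premium = EV − CE = 16556 − 10567.84 = 5988.16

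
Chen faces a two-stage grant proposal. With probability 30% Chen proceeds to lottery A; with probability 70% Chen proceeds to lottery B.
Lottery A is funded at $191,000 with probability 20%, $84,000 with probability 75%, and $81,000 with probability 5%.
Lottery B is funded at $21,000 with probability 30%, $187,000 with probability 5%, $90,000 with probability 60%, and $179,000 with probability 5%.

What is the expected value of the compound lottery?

$86,595

EV(A) = 0.2 × 191000 + 0.75 × 84000 + 0.05 × 81000 = 38200 + 63000 + 4050 = 105250
EV(B) = 0.3 × 21000 + 0.05 × 187000 + 0.6 × 90000 + 0.05 × 179000 = 6300 + 9350 + 54000 + 8950 = 78600
Overall = 0.3 × 105250 + 0.7 × 78600 = 31575 + 55020 = 86595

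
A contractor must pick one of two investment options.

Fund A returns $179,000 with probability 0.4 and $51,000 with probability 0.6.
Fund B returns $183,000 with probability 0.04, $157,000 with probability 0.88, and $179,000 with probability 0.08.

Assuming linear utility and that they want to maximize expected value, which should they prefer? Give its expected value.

Fund A = 0.4 × 179000 + 0.6 × 51000 = 71600 + 30600 = 102200
Fund B = 0.04 × 183000 + 0.88 × 157000 + 0.08 × 179000 = 7320 + 138160 + 14320 = 159800

Fund B ($159,800)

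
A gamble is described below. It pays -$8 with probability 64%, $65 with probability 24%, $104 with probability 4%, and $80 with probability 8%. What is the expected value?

EV = 0.64 × (-8) + 0.24 × 65 + 0.04 × 104 + 0.08 × 80 = -5.12 + 15.6 + 4.16 + 6.4 = 21.04

$21.04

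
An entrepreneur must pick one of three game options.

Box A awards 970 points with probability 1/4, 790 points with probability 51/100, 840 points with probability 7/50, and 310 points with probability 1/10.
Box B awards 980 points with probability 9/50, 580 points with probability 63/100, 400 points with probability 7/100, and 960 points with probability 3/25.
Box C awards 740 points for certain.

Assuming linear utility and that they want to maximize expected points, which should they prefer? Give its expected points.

Box A (794 points)

Box A = 1/4 × 970 + 51/100 × 790 + 7/50 × 840 + 1/10 × 310 = 242.5 + 402.9 + 117.6 + 31 = 794
Box B = 9/50 × 980 + 63/100 × 580 + 7/100 × 400 + 3/25 × 960 = 176.4 + 365.4 + 28 + 115.2 = 685
Box C: 740 (certain)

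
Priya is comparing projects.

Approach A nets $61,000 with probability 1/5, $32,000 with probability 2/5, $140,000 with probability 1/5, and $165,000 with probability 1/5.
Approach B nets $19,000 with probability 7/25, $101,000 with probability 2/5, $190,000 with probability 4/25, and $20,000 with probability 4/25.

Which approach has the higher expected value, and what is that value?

Approach A = 1/5 × 61000 + 2/5 × 32000 + 1/5 × 140000 + 1/5 × 165000 = 12200 + 12800 + 28000 + 33000 = 86000
Approach B = 7/25 × 19000 + 2/5 × 101000 + 4/25 × 190000 + 4/25 × 20000 = 5320 + 40400 + 30400 + 3200 = 79320

Approach A ($86,000)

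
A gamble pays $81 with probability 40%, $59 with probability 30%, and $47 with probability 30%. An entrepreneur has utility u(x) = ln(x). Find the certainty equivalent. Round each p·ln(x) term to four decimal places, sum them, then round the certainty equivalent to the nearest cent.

$62.56

E[u] = 0.4·ln(81) + 0.3·ln(59) + 0.3·ln(47) = 1.7578 + 1.2233 + 1.1550 = 4.1361
CE = e^4.1361 ≈ 62.56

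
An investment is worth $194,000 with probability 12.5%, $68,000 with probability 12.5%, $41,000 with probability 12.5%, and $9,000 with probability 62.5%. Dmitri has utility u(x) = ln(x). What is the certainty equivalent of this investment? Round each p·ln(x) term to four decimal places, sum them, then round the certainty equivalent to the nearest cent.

$20,562.00

E[u] = 0.125·ln(194000) + 0.125·ln(68000) + 0.125·ln(41000) + 0.625·ln(9000) = 1.5220 + 1.3909 + 1.3277 + 5.6906 = 9.9312
CE = e^9.9312 ≈ 20562.00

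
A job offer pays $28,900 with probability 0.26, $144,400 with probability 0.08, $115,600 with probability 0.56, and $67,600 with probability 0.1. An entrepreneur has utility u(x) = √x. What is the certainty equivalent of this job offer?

$84,681

E[u] = 0.26·√28900 + 0.08·√144400 + 0.56·√115600 + 0.1·√67600 = 0.26·170 + 0.08·380 + 0.56·340 + 0.1·260 = 291
CE = (291)² = 84681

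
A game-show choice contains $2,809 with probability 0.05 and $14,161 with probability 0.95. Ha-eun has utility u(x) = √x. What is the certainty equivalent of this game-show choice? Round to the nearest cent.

$13,386.49

E[u] = 0.05·√2809 + 0.95·√14161 = 0.05·53 + 0.95·119 = 115.7
CE = (115.7)² = 13386.49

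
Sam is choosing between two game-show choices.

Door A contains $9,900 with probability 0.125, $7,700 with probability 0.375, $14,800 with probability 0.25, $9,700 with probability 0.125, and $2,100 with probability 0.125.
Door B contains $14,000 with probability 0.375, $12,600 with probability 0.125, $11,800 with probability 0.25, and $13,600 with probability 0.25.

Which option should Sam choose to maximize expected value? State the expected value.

Door A = 0.125 × 9900 + 0.375 × 7700 + 0.25 × 14800 + 0.125 × 9700 + 0.125 × 2100 = 1237.5 + 2887.5 + 3700 + 1212.5 + 262.5 = 9300
Door B = 0.375 × 14000 + 0.125 × 12600 + 0.25 × 11800 + 0.25 × 13600 = 5250 + 1575 + 2950 + 3400 = 13175

Door B ($13,175)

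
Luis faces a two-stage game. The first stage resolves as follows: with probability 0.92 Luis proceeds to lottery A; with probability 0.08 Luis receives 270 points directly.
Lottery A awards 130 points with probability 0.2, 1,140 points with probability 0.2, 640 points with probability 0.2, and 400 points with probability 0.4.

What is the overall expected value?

EV(A) = 0.2 × 130 + 0.2 × 1140 + 0.2 × 640 + 0.4 × 400 = 26 + 228 + 128 + 160 = 542
Branch B: 270 (certain)
Overall = 0.92 × 542 + 0.08 × 270 = 498.64 + 21.6 = 520.24

520.24 points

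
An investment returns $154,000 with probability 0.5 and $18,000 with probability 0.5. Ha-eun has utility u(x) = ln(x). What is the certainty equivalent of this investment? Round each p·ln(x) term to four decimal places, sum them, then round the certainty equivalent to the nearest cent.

E[u] = 0.5·ln(154000) + 0.5·ln(18000) = 5.9724 + 4.8991 = 10.8715
CE = e^10.8715 ≈ 52654.13

$52,654.13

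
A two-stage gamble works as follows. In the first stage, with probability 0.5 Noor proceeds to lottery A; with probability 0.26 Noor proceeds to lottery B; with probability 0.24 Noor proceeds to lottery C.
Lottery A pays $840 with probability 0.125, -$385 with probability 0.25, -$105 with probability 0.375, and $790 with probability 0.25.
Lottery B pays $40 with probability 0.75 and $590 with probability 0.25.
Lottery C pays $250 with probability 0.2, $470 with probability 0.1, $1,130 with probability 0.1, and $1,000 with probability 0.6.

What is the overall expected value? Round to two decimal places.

$323.99

EV(A) = 0.125 × 840 + 0.25 × (-385) + 0.375 × (-105) + 0.25 × 790 = 105 − 96.25 − 39.375 + 197.5 = 166.875
EV(B) = 0.75 × 40 + 0.25 × 590 = 30 + 147.5 = 177.5
EV(C) = 0.2 × 250 + 0.1 × 470 + 0.1 × 1130 + 0.6 × 1000 = 50 + 47 + 113 + 600 = 810
Overall = 0.5 × 166.875 + 0.26 × 177.5 + 0.24 × 810 = 83.4375 + 46.15 + 194.4 = 323.9875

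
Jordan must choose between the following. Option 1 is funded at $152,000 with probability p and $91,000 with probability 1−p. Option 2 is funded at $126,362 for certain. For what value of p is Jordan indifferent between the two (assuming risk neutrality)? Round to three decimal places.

p = 0.580

p·152000 + (1−p)·91000 = 126362
61000p + 91000 = 126362
p = (126362 − 91000) / 61000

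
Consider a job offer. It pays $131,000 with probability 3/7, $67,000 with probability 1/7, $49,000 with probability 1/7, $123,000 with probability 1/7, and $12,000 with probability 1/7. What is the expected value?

EV = 3/7 × 131000 + 1/7 × 67000 + 1/7 × 49000 + 1/7 × 123000 + 1/7 × 12000 = 56142.8571 + 9571.4286 + 7000 + 17571.4286 + 1714.2857 = 92000

$92,000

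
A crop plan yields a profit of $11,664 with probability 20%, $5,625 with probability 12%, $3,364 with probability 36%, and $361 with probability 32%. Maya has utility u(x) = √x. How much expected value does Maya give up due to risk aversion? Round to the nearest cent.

$1,021.21

E[u] = 0.2·√11664 + 0.12·√5625 + 0.36·√3364 + 0.32·√361 = 0.2·108 + 0.12·75 + 0.36·58 + 0.32·19 = 57.56
CE = (57.56)² = 3313.1536
Risk premium = EV − CE = 4334.36 − 3313.1536 = 1021.2064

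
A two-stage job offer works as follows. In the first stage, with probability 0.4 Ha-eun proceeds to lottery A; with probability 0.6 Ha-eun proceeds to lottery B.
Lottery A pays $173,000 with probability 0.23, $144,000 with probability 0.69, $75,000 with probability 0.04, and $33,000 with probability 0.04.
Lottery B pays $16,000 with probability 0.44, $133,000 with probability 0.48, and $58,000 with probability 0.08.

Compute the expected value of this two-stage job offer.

$102,700

EV(A) = 0.23 × 173000 + 0.69 × 144000 + 0.04 × 75000 + 0.04 × 33000 = 39790 + 99360 + 3000 + 1320 = 143470
EV(B) = 0.44 × 16000 + 0.48 × 133000 + 0.08 × 58000 = 7040 + 63840 + 4640 = 75520
Overall = 0.4 × 143470 + 0.6 × 75520 = 57388 + 45312 = 102700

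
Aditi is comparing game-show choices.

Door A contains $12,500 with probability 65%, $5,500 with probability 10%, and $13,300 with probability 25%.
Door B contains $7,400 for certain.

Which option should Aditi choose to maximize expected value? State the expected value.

Door A ($12,000)

Door A = 0.65 × 12500 + 0.1 × 5500 + 0.25 × 13300 = 8125 + 550 + 3325 = 12000
Door B: 7400 (certain)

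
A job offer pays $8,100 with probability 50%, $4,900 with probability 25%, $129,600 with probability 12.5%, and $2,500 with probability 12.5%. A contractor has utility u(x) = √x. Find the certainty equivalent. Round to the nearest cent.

E[u] = 0.5·√8100 + 0.25·√4900 + 0.125·√129600 + 0.125·√2500 = 0.5·90 + 0.25·70 + 0.125·360 + 0.125·50 = 113.75
CE = (113.75)² = 12939.0625

$12,939.06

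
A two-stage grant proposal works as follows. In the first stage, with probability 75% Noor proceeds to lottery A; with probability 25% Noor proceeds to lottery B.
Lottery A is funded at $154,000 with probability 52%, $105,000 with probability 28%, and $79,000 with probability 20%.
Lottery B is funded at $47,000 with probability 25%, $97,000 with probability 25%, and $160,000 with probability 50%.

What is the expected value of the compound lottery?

EV(A) = 0.52 × 154000 + 0.28 × 105000 + 0.2 × 79000 = 80080 + 29400 + 15800 = 125280
EV(B) = 0.25 × 47000 + 0.25 × 97000 + 0.5 × 160000 = 11750 + 24250 + 80000 = 116000
Overall = 0.75 × 125280 + 0.25 × 116000 = 93960 + 29000 = 122960

$122,960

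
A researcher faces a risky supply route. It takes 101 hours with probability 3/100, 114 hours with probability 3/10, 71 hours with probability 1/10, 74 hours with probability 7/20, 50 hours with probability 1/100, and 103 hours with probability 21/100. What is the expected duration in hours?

EV = 3/100 × 101 + 3/10 × 114 + 1/10 × 71 + 7/20 × 74 + 1/100 × 50 + 21/100 × 103 = 3.03 + 34.2 + 7.1 + 25.9 + 0.5 + 21.63 = 92.36

92.36 hours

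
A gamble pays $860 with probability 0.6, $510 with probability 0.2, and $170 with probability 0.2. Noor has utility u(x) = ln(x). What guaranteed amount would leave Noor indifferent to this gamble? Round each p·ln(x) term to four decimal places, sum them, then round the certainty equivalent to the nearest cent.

$560.20

E[u] = 0.6·ln(860) + 0.2·ln(510) + 0.2·ln(170) = 4.0542 + 1.2469 + 1.0272 = 6.3283
CE = e^6.3283 ≈ 560.20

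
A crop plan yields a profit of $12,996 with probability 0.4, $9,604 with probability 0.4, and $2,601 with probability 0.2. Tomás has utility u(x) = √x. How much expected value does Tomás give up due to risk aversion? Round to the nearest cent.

$535.20

E[u] = 0.4·√12996 + 0.4·√9604 + 0.2·√2601 = 0.4·114 + 0.4·98 + 0.2·51 = 95
CE = (95)² = 9025
Risk premium = EV − CE = 9560.2 − 9025 = 535.2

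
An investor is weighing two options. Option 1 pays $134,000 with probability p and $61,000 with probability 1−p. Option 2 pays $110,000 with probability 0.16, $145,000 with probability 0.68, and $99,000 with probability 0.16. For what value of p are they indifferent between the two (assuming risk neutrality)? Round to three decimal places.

p = 0.973

EV(Option 2) = 0.16 × 110000 + 0.68 × 145000 + 0.16 × 99000 = 17600 + 98600 + 15840 = 132040
p·134000 + (1−p)·61000 = 132040
73000p + 61000 = 132040
p = (132040 − 61000) / 73000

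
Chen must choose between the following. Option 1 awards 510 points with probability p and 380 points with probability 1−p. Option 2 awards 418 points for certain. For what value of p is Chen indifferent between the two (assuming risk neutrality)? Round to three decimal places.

p·510 + (1−p)·380 = 418
130p + 380 = 418
p = (418 − 380) / 130

p = 0.292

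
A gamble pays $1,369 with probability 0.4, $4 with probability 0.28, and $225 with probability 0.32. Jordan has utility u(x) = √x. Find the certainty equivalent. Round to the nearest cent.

$406.43

E[u] = 0.4·√1369 + 0.28·√4 + 0.32·√225 = 0.4·37 + 0.28·2 + 0.32·15 = 20.16
CE = (20.16)² = 406.4256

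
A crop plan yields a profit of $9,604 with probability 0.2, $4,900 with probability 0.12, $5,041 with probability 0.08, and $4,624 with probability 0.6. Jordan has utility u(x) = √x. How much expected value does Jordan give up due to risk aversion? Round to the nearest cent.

$139.21

E[u] = 0.2·√9604 + 0.12·√4900 + 0.08·√5041 + 0.6·√4624 = 0.2·98 + 0.12·70 + 0.08·71 + 0.6·68 = 74.48
CE = (74.48)² = 5547.2704
Risk premium = EV − CE = 5686.48 − 5547.2704 = 139.2096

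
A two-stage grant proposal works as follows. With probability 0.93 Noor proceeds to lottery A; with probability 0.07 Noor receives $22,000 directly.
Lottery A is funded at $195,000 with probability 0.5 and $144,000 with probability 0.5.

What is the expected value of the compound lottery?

EV(A) = 0.5 × 195000 + 0.5 × 144000 = 97500 + 72000 = 169500
Branch B: 22000 (certain)
Overall = 0.93 × 169500 + 0.07 × 22000 = 157635 + 1540 = 159175

$159,175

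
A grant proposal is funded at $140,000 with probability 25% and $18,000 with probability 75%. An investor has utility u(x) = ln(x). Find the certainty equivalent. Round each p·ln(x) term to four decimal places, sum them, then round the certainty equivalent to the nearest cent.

$30,058.48

E[u] = 0.25·ln(140000) + 0.75·ln(18000) = 2.9623 + 7.3486 = 10.3109
CE = e^10.3109 ≈ 30058.48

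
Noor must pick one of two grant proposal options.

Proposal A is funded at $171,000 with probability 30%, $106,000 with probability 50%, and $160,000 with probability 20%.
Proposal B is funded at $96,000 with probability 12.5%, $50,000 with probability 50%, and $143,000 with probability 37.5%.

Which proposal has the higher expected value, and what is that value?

Proposal A ($136,300)

Proposal A = 0.3 × 171000 + 0.5 × 106000 + 0.2 × 160000 = 51300 + 53000 + 32000 = 136300
Proposal B = 0.125 × 96000 + 0.5 × 50000 + 0.375 × 143000 = 12000 + 25000 + 53625 = 90625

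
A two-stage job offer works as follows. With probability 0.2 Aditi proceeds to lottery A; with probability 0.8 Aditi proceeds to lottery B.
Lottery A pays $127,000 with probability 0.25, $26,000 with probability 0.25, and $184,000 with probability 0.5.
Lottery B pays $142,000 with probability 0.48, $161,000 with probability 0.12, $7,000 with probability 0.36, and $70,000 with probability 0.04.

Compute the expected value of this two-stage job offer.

EV(A) = 0.25 × 127000 + 0.25 × 26000 + 0.5 × 184000 = 31750 + 6500 + 92000 = 130250
EV(B) = 0.48 × 142000 + 0.12 × 161000 + 0.36 × 7000 + 0.04 × 70000 = 68160 + 19320 + 2520 + 2800 = 92800
Overall = 0.2 × 130250 + 0.8 × 92800 = 26050 + 74240 = 100290

$100,290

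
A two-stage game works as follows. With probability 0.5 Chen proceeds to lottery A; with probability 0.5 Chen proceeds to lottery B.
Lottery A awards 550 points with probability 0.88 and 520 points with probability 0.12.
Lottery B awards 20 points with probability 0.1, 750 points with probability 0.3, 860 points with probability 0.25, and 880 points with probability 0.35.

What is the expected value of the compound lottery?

648.2 points

EV(A) = 0.88 × 550 + 0.12 × 520 = 484 + 62.4 = 546.4
EV(B) = 0.1 × 20 + 0.3 × 750 + 0.25 × 860 + 0.35 × 880 = 2 + 225 + 215 + 308 = 750
Overall = 0.5 × 546.4 + 0.5 × 750 = 273.2 + 375 = 648.2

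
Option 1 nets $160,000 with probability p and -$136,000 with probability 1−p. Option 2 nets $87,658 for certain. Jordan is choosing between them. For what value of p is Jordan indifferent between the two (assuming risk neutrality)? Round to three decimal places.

p = 0.756

p·160000 + (1−p)·(-136000) = 87658
296000p − 136000 = 87658
p = (87658 + 136000) / 296000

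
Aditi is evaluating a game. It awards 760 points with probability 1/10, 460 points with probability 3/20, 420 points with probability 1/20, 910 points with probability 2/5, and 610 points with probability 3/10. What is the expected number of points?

EV = 1/10 × 760 + 3/20 × 460 + 1/20 × 420 + 2/5 × 910 + 3/10 × 610 = 76 + 69 + 21 + 364 + 183 = 713

713 points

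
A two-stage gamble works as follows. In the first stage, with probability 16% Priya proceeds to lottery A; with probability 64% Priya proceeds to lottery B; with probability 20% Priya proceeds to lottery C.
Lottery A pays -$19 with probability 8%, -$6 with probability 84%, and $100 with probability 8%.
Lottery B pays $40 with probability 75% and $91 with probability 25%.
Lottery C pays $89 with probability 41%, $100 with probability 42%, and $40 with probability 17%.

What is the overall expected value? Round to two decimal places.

EV(A) = 0.08 × (-19) + 0.84 × (-6) + 0.08 × 100 = -1.52 − 5.04 + 8 = 1.44
EV(B) = 0.75 × 40 + 0.25 × 91 = 30 + 22.75 = 52.75
EV(C) = 0.41 × 89 + 0.42 × 100 + 0.17 × 40 = 36.49 + 42 + 6.8 = 85.29
Overall = 0.16 × 1.44 + 0.64 × 52.75 + 0.2 × 85.29 = 0.2304 + 33.76 + 17.058 = 51.0484

$51.05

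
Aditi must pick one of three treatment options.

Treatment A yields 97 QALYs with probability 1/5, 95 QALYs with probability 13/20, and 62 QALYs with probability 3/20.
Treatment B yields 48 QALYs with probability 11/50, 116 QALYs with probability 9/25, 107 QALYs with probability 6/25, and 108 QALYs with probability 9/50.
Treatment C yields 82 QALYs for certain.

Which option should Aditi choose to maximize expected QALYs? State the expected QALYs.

Treatment B (97.44 QALYs)

Treatment A = 1/5 × 97 + 13/20 × 95 + 3/20 × 62 = 19.4 + 61.75 + 9.3 = 90.45
Treatment B = 11/50 × 48 + 9/25 × 116 + 6/25 × 107 + 9/50 × 108 = 10.56 + 41.76 + 25.68 + 19.44 = 97.44
Treatment C: 82 (certain)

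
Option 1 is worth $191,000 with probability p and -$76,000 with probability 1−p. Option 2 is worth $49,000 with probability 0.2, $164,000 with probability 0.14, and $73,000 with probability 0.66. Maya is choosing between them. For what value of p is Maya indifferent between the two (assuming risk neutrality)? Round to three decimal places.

EV(Option 2) = 0.2 × 49000 + 0.14 × 164000 + 0.66 × 73000 = 9800 + 22960 + 48180 = 80940
p·191000 + (1−p)·(-76000) = 80940
267000p − 76000 = 80940
p = (80940 + 76000) / 267000

p = 0.588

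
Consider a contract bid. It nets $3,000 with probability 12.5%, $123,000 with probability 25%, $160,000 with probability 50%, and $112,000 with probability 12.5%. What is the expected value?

$125,125

EV = 0.125 × 3000 + 0.25 × 123000 + 0.5 × 160000 + 0.125 × 112000 = 375 + 30750 + 80000 + 14000 = 125125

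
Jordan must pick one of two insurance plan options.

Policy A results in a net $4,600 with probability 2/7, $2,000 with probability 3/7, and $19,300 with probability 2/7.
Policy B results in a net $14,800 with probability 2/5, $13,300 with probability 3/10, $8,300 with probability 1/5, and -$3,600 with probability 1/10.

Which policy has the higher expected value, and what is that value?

Policy A = 2/7 × 4600 + 3/7 × 2000 + 2/7 × 19300 = 1314.2857 + 857.1429 + 5514.2857 = 7685.7143
Policy B = 2/5 × 14800 + 3/10 × 13300 + 1/5 × 8300 + 1/10 × (-3600) = 5920 + 3990 + 1660 − 360 = 11210

Policy B ($11,210)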